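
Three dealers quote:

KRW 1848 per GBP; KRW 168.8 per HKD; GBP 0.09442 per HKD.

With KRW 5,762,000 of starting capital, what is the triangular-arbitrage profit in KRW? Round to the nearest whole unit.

Profitable loop is KRW → HKD → GBP → KRW:
KRW 5,762,000 ÷ 168.8 = HKD 34,135.07
HKD 34,135.07 × 0.09442 = GBP 3,223.03
GBP 3,223.03 × 1848 = KRW 5,956,166
Profit = KRW 5,956,166 − KRW 5,762,000

Profit: KRW 194,166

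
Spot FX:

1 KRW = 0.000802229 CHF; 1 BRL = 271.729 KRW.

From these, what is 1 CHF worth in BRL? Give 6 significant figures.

CHF/BRL = 4.58739

1 CHF ÷ 0.000802229 = 1246.53 KRW
1246.53 KRW ÷ 271.729 = 4.58739 BRL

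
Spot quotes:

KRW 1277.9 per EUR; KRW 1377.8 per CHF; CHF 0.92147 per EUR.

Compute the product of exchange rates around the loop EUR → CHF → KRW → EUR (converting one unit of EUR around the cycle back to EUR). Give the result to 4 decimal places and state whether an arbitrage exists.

0.9935 (arbitrage exists)

Around EUR → CHF → KRW → EUR: 1 × 0.92147 × 1377.8 ÷ 1277.9 = 0.993506
Product < 1; profitable direction is EUR → KRW → CHF → EUR.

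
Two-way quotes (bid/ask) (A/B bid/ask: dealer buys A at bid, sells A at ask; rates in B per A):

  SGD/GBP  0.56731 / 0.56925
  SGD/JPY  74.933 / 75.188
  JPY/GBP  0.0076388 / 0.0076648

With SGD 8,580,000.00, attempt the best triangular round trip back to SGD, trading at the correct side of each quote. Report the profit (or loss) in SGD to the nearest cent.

Best loop SGD → JPY → GBP → SGD:
SGD 8,580,000.00 × 74.933 (sell SGD at bid) = JPY 642,925,140
JPY 642,925,140 × 0.0076388 (sell JPY at bid) = GBP 4,911,176.56
GBP 4,911,176.56 ÷ 0.56925 (buy SGD at ask) = SGD 8,627,451.14

Net profit: SGD 47,451.14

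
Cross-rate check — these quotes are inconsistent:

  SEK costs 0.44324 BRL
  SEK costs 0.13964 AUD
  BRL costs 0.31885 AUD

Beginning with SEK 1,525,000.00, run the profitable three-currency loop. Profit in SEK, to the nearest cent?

Profit: SEK 18,424.43

Profitable loop is SEK → BRL → AUD → SEK:
SEK 1,525,000.00 × 0.44324 = BRL 675,941.00
BRL 675,941.00 × 0.31885 = AUD 215,523.79
AUD 215,523.79 ÷ 0.13964 = SEK 1,543,424.43
Profit = SEK 1,543,424.43 − SEK 1,525,000.00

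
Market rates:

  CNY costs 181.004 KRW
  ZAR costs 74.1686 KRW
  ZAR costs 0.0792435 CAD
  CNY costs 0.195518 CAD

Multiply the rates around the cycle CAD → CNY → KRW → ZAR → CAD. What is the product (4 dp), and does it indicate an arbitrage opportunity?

Around CAD → CNY → KRW → ZAR → CAD: 1 ÷ 0.195518 × 181.004 ÷ 74.1686 × 0.0792435 = 0.989111
Product < 1; profitable direction is CAD → ZAR → KRW → CNY → CAD.

0.9891 (arbitrage exists)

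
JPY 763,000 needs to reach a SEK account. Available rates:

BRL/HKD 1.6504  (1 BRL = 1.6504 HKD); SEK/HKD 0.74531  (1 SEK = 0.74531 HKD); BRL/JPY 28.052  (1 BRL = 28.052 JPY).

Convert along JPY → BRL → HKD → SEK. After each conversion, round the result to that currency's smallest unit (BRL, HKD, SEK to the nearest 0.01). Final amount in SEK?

SEK 60,230.03

JPY 763,000 ÷ 28.052 = BRL 27,199.49
BRL 27,199.49 × 1.6504 = HKD 44,890.04
HKD 44,890.04 ÷ 0.74531 = SEK 60,230.03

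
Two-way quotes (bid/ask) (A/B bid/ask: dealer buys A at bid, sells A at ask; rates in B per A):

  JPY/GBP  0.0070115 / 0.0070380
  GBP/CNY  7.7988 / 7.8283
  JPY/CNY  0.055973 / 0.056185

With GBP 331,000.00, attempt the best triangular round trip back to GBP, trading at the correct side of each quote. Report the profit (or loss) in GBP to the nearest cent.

Net profit: GBP 5,271.34

Best loop GBP → JPY → CNY → GBP:
GBP 331,000.00 ÷ 0.0070380 (buy JPY at ask) = JPY 47,030,406
JPY 47,030,406 × 0.055973 (sell JPY at bid) = CNY 2,632,432.94
CNY 2,632,432.94 ÷ 7.8283 (buy GBP at ask) = GBP 336,271.34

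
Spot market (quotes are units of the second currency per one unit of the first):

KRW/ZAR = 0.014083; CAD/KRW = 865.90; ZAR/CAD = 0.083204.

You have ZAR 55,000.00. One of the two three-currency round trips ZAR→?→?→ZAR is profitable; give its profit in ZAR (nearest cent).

Profit: ZAR 804.58

Profitable loop is ZAR → CAD → KRW → ZAR:
ZAR 55,000.00 × 0.083204 = CAD 4,576.22
CAD 4,576.22 × 865.90 = KRW 3,962,549
KRW 3,962,549 × 0.014083 = ZAR 55,804.58
Profit = ZAR 55,804.58 − ZAR 55,000.00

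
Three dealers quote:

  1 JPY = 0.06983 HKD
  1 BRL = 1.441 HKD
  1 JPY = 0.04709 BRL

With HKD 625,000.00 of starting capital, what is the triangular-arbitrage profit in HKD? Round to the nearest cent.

Profitable loop is HKD → BRL → JPY → HKD:
HKD 625,000.00 ÷ 1.441 = BRL 433,726.58
BRL 433,726.58 ÷ 0.04709 = JPY 9,210,588
JPY 9,210,588 × 0.06983 = HKD 643,175.34
Profit = HKD 643,175.34 − HKD 625,000.00

Profit: HKD 18,175.34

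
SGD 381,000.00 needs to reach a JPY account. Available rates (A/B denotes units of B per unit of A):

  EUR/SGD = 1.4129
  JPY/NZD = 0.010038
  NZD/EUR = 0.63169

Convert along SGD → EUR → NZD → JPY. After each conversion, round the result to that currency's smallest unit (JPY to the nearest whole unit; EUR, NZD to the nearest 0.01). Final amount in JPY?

JPY 42,526,766

SGD 381,000.00 ÷ 1.4129 = EUR 269,658.15
EUR 269,658.15 ÷ 0.63169 = NZD 426,883.68
NZD 426,883.68 ÷ 0.010038 = JPY 42,526,766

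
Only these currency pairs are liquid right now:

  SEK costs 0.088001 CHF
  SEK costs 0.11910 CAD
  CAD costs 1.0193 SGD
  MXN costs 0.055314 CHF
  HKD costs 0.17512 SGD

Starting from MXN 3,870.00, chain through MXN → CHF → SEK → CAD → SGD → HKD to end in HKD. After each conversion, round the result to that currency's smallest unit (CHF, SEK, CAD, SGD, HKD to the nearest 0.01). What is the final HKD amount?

HKD 1,686.33

MXN 3,870.00 × 0.055314 = CHF 214.07
CHF 214.07 ÷ 0.088001 = SEK 2,432.59
SEK 2,432.59 × 0.11910 = CAD 289.72
CAD 289.72 × 1.0193 = SGD 295.31
SGD 295.31 ÷ 0.17512 = HKD 1,686.33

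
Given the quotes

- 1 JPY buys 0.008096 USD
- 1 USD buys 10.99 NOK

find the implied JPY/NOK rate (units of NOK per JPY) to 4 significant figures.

1 JPY × 0.008096 = 0.008096 USD
0.008096 USD × 10.99 = 0.088975 NOK

JPY/NOK = 0.08898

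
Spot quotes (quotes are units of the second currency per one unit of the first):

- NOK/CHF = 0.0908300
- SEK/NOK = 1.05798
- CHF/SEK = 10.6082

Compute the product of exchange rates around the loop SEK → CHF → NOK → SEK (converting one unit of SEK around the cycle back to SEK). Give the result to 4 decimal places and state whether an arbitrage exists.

Around SEK → CHF → NOK → SEK: 1 ÷ 10.6082 ÷ 0.0908300 ÷ 1.05798 = 0.980961
Product < 1; profitable direction is SEK → NOK → CHF → SEK.

0.9810 (arbitrage exists)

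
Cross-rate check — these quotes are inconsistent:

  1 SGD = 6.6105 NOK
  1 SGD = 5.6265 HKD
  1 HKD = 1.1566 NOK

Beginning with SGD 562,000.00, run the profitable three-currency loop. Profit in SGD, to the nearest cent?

Profitable loop is SGD → NOK → HKD → SGD:
SGD 562,000.00 × 6.6105 = NOK 3,715,101.00
NOK 3,715,101.00 ÷ 1.1566 = HKD 3,212,088.02
HKD 3,212,088.02 ÷ 5.6265 = SGD 570,885.63
Profit = SGD 570,885.63 − SGD 562,000.00

Profit: SGD 8,885.63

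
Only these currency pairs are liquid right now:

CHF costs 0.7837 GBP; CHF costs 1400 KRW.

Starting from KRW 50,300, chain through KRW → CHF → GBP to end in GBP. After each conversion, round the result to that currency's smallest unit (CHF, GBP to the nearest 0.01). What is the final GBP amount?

GBP 28.16

KRW 50,300 ÷ 1400 = CHF 35.93
CHF 35.93 × 0.7837 = GBP 28.16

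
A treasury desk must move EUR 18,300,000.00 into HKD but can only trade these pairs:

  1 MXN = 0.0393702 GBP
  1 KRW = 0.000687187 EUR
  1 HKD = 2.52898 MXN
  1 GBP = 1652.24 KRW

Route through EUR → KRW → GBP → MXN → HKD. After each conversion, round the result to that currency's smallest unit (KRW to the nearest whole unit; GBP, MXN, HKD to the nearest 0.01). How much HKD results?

HKD 161,878,811.38

EUR 18,300,000.00 ÷ 0.000687187 = KRW 26,630,305,870
KRW 26,630,305,870 ÷ 1652.24 = GBP 16,117,698.32
GBP 16,117,698.32 ÷ 0.0393702 = MXN 409,388,276.41
MXN 409,388,276.41 ÷ 2.52898 = HKD 161,878,811.38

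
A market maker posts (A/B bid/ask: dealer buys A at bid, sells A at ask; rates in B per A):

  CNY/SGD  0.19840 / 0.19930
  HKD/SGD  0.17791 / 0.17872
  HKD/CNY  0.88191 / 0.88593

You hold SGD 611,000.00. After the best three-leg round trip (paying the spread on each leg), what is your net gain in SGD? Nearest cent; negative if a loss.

Net profit: SGD 4,651.39

Best loop SGD → CNY → HKD → SGD:
SGD 611,000.00 ÷ 0.19930 (buy CNY at ask) = CNY 3,065,730.06
CNY 3,065,730.06 ÷ 0.88593 (buy HKD at ask) = HKD 3,460,465.34
HKD 3,460,465.34 × 0.17791 (sell HKD at bid) = SGD 615,651.39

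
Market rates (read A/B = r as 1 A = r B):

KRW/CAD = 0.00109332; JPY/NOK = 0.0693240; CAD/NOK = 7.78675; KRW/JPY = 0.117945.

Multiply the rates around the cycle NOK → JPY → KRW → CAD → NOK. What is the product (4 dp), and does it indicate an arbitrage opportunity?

1.0412 (arbitrage exists)

Around NOK → JPY → KRW → CAD → NOK: 1 ÷ 0.0693240 ÷ 0.117945 × 0.00109332 × 7.78675 = 1.041215
Product > 1; profitable direction is NOK → JPY → KRW → CAD → NOK.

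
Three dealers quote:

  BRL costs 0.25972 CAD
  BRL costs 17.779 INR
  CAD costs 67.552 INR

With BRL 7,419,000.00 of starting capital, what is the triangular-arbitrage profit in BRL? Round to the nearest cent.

Profitable loop is BRL → INR → CAD → BRL:
BRL 7,419,000.00 × 17.779 = INR 131,902,401.00
INR 131,902,401.00 ÷ 67.552 = CAD 1,952,605.42
CAD 1,952,605.42 ÷ 0.25972 = BRL 7,518,117.26
Profit = BRL 7,518,117.26 − BRL 7,419,000.00

Profit: BRL 99,117.26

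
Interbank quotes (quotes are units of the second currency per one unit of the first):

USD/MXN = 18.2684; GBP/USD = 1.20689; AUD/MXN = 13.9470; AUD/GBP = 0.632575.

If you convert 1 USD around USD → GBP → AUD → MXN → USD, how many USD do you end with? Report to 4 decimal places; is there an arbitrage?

Around USD → GBP → AUD → MXN → USD: 1 ÷ 1.20689 ÷ 0.632575 × 13.9470 ÷ 18.2684 = 1.000001
Product ≈ 1 (deviation 0.000%, within rounding noise).

1.0000 (no arbitrage)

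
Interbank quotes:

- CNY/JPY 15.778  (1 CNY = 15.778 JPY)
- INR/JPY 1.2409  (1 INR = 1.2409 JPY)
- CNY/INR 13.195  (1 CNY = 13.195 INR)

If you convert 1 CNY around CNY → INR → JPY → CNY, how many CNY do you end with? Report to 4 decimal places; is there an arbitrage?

1.0378 (arbitrage exists)

Around CNY → INR → JPY → CNY: 1 × 13.195 × 1.2409 ÷ 15.778 = 1.037754
Product > 1; profitable direction is CNY → INR → JPY → CNY.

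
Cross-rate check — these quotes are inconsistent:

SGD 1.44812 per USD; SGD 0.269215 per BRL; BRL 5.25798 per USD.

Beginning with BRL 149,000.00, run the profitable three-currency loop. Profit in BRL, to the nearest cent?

Profitable loop is BRL → USD → SGD → BRL:
BRL 149,000.00 ÷ 5.25798 = USD 28,337.88
USD 28,337.88 × 1.44812 = SGD 41,036.65
SGD 41,036.65 ÷ 0.269215 = BRL 152,430.77
Profit = BRL 152,430.77 − BRL 149,000.00

Profit: BRL 3,430.77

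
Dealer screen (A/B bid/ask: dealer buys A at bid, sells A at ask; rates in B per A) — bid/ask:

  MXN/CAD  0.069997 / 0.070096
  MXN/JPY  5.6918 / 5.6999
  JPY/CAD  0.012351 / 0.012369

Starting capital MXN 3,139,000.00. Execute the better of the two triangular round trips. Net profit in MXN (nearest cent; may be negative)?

Best loop MXN → JPY → CAD → MXN:
MXN 3,139,000.00 × 5.6918 (sell MXN at bid) = JPY 17,866,560
JPY 17,866,560 × 0.012351 (sell JPY at bid) = CAD 220,669.89
CAD 220,669.89 ÷ 0.070096 (buy MXN at ask) = MXN 3,148,109.52

Net profit: MXN 9,109.52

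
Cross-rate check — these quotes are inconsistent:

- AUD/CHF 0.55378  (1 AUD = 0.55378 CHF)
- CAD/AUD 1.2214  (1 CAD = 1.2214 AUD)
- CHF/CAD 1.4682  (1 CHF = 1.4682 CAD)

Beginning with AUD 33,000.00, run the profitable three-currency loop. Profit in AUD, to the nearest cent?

Profit: AUD 230.24

Profitable loop is AUD → CAD → CHF → AUD:
AUD 33,000.00 ÷ 1.2214 = CAD 27,018.18
CAD 27,018.18 ÷ 1.4682 = CHF 18,402.24
CHF 18,402.24 ÷ 0.55378 = AUD 33,230.24
Profit = AUD 33,230.24 − AUD 33,000.00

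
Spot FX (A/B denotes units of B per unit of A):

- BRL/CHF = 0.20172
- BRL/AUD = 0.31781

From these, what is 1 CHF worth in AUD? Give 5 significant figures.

CHF/AUD = 1.5755

1 CHF ÷ 0.20172 = 4.95737 BRL
4.95737 BRL × 0.31781 = 1.5755 AUD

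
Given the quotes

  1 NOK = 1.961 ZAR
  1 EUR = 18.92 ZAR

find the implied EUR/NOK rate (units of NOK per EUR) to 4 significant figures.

EUR/NOK = 9.648

1 EUR × 18.92 = 18.92 ZAR
18.92 ZAR ÷ 1.961 = 9.64814 NOK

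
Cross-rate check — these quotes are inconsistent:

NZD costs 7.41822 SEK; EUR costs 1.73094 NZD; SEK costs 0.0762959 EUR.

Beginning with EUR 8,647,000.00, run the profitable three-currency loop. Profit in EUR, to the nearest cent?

Profitable loop is EUR → SEK → NZD → EUR:
EUR 8,647,000.00 ÷ 0.0762959 = SEK 113,335,054.70
SEK 113,335,054.70 ÷ 7.41822 = NZD 15,277,931.19
NZD 15,277,931.19 ÷ 1.73094 = EUR 8,826,378.26
Profit = EUR 8,826,378.26 − EUR 8,647,000.00

Profit: EUR 179,378.26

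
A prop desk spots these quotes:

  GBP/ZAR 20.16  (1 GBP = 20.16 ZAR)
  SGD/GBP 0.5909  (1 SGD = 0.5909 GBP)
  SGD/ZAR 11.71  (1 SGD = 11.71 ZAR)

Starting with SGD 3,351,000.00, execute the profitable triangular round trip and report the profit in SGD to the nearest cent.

Profit: SGD 57,961.14

Profitable loop is SGD → GBP → ZAR → SGD:
SGD 3,351,000.00 × 0.5909 = GBP 1,980,105.90
GBP 1,980,105.90 × 20.16 = ZAR 39,918,934.94
ZAR 39,918,934.94 ÷ 11.71 = SGD 3,408,961.14
Profit = SGD 3,408,961.14 − SGD 3,351,000.00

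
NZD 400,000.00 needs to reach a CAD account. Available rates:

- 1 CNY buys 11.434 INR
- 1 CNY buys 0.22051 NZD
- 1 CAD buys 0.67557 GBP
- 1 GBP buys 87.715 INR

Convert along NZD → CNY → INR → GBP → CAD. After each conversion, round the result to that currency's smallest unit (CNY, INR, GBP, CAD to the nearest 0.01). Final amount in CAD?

NZD 400,000.00 ÷ 0.22051 = CNY 1,813,976.69
CNY 1,813,976.69 × 11.434 = INR 20,741,009.47
INR 20,741,009.47 ÷ 87.715 = GBP 236,459.09
GBP 236,459.09 ÷ 0.67557 = CAD 350,014.20

CAD 350,014.20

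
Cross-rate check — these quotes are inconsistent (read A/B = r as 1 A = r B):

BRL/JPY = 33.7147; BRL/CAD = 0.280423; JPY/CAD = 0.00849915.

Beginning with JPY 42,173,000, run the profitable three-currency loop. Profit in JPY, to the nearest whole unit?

Profit: JPY 920,886

Profitable loop is JPY → CAD → BRL → JPY:
JPY 42,173,000 × 0.00849915 = CAD 358,434.65
CAD 358,434.65 ÷ 0.280423 = BRL 1,278,192.78
BRL 1,278,192.78 × 33.7147 = JPY 43,093,886
Profit = JPY 43,093,886 − JPY 42,173,000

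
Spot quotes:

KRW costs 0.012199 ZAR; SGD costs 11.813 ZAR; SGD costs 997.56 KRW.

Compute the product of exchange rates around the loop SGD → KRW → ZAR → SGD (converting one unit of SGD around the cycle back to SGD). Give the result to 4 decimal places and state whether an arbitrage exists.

Around SGD → KRW → ZAR → SGD: 1 × 997.56 × 0.012199 ÷ 11.813 = 1.030156
Product > 1; profitable direction is SGD → KRW → ZAR → SGD.

1.0302 (arbitrage exists)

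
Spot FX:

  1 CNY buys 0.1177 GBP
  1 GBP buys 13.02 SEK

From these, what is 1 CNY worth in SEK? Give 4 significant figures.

1 CNY × 0.1177 = 0.1177 GBP
0.1177 GBP × 13.02 = 1.53245 SEK

CNY/SEK = 1.532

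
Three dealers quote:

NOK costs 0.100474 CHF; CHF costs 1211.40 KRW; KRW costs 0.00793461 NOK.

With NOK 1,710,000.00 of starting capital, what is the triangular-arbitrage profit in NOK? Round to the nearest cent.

Profitable loop is NOK → KRW → CHF → NOK:
NOK 1,710,000.00 ÷ 0.00793461 = KRW 215,511,537
KRW 215,511,537 ÷ 1211.40 = CHF 177,902.87
CHF 177,902.87 ÷ 0.100474 = NOK 1,770,635.89
Profit = NOK 1,770,635.89 − NOK 1,710,000.00

Profit: NOK 60,635.89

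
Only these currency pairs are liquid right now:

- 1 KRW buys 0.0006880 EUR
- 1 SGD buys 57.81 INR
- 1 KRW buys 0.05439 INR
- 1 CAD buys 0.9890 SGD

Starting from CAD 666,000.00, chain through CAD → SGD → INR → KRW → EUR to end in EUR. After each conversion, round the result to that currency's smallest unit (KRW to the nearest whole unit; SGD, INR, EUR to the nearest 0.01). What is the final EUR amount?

CAD 666,000.00 × 0.9890 = SGD 658,674.00
SGD 658,674.00 × 57.81 = INR 38,077,943.94
INR 38,077,943.94 ÷ 0.05439 = KRW 700,090,898
KRW 700,090,898 × 0.0006880 = EUR 481,662.54

EUR 481,662.54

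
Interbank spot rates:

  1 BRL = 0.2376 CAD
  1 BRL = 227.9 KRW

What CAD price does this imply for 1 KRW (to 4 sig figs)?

KRW/CAD = 0.001043

1 KRW ÷ 227.9 = 0.00438789 BRL
0.00438789 BRL × 0.2376 = 0.00104256 CAD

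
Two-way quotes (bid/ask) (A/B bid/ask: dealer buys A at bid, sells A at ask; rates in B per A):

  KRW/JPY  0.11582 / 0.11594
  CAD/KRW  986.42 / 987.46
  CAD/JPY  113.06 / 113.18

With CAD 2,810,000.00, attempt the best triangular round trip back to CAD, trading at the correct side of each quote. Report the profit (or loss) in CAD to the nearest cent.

Net profit: CAD 26,495.25

Best loop CAD → KRW → JPY → CAD:
CAD 2,810,000.00 × 986.42 (sell CAD at bid) = KRW 2,771,840,200
KRW 2,771,840,200 × 0.11582 (sell KRW at bid) = JPY 321,034,532
JPY 321,034,532 ÷ 113.18 (buy CAD at ask) = CAD 2,836,495.25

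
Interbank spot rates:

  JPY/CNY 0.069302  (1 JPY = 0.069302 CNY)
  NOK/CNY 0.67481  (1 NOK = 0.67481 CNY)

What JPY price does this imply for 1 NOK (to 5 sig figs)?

1 NOK × 0.67481 = 0.67481 CNY
0.67481 CNY ÷ 0.069302 = 9.73724 JPY

NOK/JPY = 9.7372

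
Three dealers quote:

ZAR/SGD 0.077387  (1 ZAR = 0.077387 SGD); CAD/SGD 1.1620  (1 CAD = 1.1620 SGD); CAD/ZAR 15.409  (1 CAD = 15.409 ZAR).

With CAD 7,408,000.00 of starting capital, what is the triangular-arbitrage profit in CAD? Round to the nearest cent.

Profitable loop is CAD → ZAR → SGD → CAD:
CAD 7,408,000.00 × 15.409 = ZAR 114,149,872.00
ZAR 114,149,872.00 × 0.077387 = SGD 8,833,716.14
SGD 8,833,716.14 ÷ 1.1620 = CAD 7,602,165.36
Profit = CAD 7,602,165.36 − CAD 7,408,000.00

Profit: CAD 194,165.36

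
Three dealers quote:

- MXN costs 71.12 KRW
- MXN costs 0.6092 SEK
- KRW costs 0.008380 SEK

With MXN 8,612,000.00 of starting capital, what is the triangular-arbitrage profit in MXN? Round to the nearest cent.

Profitable loop is MXN → SEK → KRW → MXN:
MXN 8,612,000.00 × 0.6092 = SEK 5,246,430.40
SEK 5,246,430.40 ÷ 0.008380 = KRW 626,065,680
KRW 626,065,680 ÷ 71.12 = MXN 8,802,948.26
Profit = MXN 8,802,948.26 − MXN 8,612,000.00

Profit: MXN 190,948.26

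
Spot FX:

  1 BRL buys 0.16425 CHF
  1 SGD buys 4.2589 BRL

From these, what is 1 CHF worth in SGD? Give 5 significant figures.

CHF/SGD = 1.4295

1 CHF ÷ 0.16425 = 6.08828 BRL
6.08828 BRL ÷ 4.2589 = 1.42954 SGD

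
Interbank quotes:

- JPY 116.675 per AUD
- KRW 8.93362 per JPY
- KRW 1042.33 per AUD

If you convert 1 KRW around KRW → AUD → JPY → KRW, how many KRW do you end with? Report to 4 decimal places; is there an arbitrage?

1.0000 (no arbitrage)

Around KRW → AUD → JPY → KRW: 1 ÷ 1042.33 × 116.675 × 8.93362 = 1.000000
Product ≈ 1 (deviation 0.000%, within rounding noise).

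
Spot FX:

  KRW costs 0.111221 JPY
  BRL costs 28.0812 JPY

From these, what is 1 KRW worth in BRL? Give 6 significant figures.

1 KRW × 0.111221 = 0.111221 JPY
0.111221 JPY ÷ 28.0812 = 0.00396069 BRL

KRW/BRL = 0.00396069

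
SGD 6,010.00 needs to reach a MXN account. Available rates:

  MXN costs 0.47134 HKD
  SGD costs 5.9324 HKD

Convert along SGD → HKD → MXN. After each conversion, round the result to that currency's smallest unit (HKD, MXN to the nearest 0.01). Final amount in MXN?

SGD 6,010.00 × 5.9324 = HKD 35,653.72
HKD 35,653.72 ÷ 0.47134 = MXN 75,643.31

MXN 75,643.31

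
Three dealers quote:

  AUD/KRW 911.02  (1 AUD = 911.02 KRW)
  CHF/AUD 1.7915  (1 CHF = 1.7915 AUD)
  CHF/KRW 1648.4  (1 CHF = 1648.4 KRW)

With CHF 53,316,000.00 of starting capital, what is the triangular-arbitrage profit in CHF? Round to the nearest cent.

Profit: CHF 532,727.05

Profitable loop is CHF → KRW → AUD → CHF:
CHF 53,316,000.00 × 1648.4 = KRW 87,886,094,400
KRW 87,886,094,400 ÷ 911.02 = AUD 96,469,994.51
AUD 96,469,994.51 ÷ 1.7915 = CHF 53,848,727.05
Profit = CHF 53,848,727.05 − CHF 53,316,000.00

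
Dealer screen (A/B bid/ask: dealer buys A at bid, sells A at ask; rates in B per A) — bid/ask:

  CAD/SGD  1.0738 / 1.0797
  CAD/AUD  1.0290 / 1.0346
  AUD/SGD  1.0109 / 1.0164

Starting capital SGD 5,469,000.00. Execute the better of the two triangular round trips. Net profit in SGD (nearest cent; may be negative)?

Net profit: SGD 115,627.27

Best loop SGD → AUD → CAD → SGD:
SGD 5,469,000.00 ÷ 1.0164 (buy AUD at ask) = AUD 5,380,755.61
AUD 5,380,755.61 ÷ 1.0346 (buy CAD at ask) = CAD 5,200,807.66
CAD 5,200,807.66 × 1.0738 (sell CAD at bid) = SGD 5,584,627.27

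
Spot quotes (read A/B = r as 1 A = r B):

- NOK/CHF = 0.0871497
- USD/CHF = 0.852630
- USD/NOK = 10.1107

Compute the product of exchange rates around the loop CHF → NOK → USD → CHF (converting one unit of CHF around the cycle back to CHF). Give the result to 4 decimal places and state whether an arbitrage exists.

Around CHF → NOK → USD → CHF: 1 ÷ 0.0871497 ÷ 10.1107 × 0.852630 = 0.967639
Product < 1; profitable direction is CHF → USD → NOK → CHF.

0.9676 (arbitrage exists)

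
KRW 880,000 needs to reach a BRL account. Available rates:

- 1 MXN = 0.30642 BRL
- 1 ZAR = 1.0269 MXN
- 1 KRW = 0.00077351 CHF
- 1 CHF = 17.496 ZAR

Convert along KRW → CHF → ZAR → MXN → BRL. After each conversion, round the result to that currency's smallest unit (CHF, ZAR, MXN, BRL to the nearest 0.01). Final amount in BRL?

BRL 3,747.43

KRW 880,000 × 0.00077351 = CHF 680.69
CHF 680.69 × 17.496 = ZAR 11,909.35
ZAR 11,909.35 × 1.0269 = MXN 12,229.71
MXN 12,229.71 × 0.30642 = BRL 3,747.43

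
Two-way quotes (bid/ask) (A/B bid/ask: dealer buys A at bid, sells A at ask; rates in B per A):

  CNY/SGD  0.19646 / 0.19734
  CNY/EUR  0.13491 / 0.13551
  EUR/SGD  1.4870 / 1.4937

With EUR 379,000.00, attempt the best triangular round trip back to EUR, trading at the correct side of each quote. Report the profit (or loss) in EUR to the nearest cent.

Best loop EUR → SGD → CNY → EUR:
EUR 379,000.00 × 1.4870 (sell EUR at bid) = SGD 563,573.00
SGD 563,573.00 ÷ 0.19734 (buy CNY at ask) = CNY 2,855,847.78
CNY 2,855,847.78 × 0.13491 (sell CNY at bid) = EUR 385,282.42

Net profit: EUR 6,282.42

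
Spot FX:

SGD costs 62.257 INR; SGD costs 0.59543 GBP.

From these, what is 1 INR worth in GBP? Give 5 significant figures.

INR/GBP = 0.0095641

1 INR ÷ 62.257 = 0.0160625 SGD
0.0160625 SGD × 0.59543 = 0.00956407 GBP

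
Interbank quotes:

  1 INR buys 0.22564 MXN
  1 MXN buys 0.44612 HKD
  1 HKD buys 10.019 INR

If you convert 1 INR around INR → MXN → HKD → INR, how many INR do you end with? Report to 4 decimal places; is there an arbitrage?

Around INR → MXN → HKD → INR: 1 × 0.22564 × 0.44612 × 10.019 = 1.008538
Product > 1; profitable direction is INR → MXN → HKD → INR.

1.0085 (arbitrage exists)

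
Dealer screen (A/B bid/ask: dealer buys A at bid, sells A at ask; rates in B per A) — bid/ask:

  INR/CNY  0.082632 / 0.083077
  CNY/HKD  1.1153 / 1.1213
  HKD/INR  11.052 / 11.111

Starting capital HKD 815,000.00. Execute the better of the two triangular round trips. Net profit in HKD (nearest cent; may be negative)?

Net profit: HKD 15,115.36

Best loop HKD → INR → CNY → HKD:
HKD 815,000.00 × 11.052 (sell HKD at bid) = INR 9,007,380.00
INR 9,007,380.00 × 0.082632 (sell INR at bid) = CNY 744,297.82
CNY 744,297.82 × 1.1153 (sell CNY at bid) = HKD 830,115.36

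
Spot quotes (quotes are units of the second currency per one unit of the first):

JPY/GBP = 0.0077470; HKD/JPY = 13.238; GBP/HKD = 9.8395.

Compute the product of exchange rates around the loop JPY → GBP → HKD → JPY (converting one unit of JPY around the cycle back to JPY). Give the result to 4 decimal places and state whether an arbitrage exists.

Around JPY → GBP → HKD → JPY: 1 × 0.0077470 × 9.8395 × 13.238 = 1.009088
Product > 1; profitable direction is JPY → GBP → HKD → JPY.

1.0091 (arbitrage exists)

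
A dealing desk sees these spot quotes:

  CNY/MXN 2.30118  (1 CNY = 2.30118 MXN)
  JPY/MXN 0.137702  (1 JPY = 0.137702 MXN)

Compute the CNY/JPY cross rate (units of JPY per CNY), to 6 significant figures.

CNY/JPY = 16.7113

1 CNY × 2.30118 = 2.30118 MXN
2.30118 MXN ÷ 0.137702 = 16.7113 JPY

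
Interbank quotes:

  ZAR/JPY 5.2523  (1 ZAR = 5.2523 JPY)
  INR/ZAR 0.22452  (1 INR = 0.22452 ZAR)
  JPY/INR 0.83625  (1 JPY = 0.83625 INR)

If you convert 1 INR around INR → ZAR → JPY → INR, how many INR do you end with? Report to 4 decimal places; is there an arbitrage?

Around INR → ZAR → JPY → INR: 1 × 0.22452 × 5.2523 × 0.83625 = 0.986145
Product < 1; profitable direction is INR → JPY → ZAR → INR.

0.9861 (arbitrage exists)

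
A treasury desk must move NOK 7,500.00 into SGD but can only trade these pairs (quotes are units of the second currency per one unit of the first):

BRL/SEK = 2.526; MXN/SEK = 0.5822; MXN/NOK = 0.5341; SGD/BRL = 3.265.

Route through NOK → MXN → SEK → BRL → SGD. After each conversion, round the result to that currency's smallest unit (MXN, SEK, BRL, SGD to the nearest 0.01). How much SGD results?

SGD 991.27

NOK 7,500.00 ÷ 0.5341 = MXN 14,042.31
MXN 14,042.31 × 0.5822 = SEK 8,175.43
SEK 8,175.43 ÷ 2.526 = BRL 3,236.51
BRL 3,236.51 ÷ 3.265 = SGD 991.27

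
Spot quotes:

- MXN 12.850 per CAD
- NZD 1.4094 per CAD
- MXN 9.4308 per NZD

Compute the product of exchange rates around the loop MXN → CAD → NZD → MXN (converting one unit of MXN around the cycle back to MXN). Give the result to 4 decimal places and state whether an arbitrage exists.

1.0344 (arbitrage exists)

Around MXN → CAD → NZD → MXN: 1 ÷ 12.850 × 1.4094 × 9.4308 = 1.034379
Product > 1; profitable direction is MXN → CAD → NZD → MXN.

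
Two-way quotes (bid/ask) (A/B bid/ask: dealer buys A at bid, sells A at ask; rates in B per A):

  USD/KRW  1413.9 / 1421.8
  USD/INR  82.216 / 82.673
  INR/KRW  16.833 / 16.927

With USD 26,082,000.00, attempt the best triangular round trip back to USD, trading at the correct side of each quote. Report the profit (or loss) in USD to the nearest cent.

Best loop USD → KRW → INR → USD:
USD 26,082,000.00 × 1413.9 (sell USD at bid) = KRW 36,877,339,800
KRW 36,877,339,800 ÷ 16.927 (buy INR at ask) = INR 2,178,610,492.11
INR 2,178,610,492.11 ÷ 82.673 (buy USD at ask) = USD 26,352,140.26

Net profit: USD 270,140.26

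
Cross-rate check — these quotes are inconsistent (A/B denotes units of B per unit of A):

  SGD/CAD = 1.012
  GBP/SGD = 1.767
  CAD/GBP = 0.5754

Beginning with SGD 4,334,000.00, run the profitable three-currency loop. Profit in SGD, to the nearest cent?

Profitable loop is SGD → CAD → GBP → SGD:
SGD 4,334,000.00 × 1.012 = CAD 4,386,008.00
CAD 4,386,008.00 × 0.5754 = GBP 2,523,709.00
GBP 2,523,709.00 × 1.767 = SGD 4,459,393.81
Profit = SGD 4,459,393.81 − SGD 4,334,000.00

Profit: SGD 125,393.81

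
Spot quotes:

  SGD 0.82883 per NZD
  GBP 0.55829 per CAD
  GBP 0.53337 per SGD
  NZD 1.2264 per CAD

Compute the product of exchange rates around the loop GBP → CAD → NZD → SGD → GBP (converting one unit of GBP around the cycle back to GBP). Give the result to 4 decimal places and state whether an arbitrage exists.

0.9711 (arbitrage exists)

Around GBP → CAD → NZD → SGD → GBP: 1 ÷ 0.55829 × 1.2264 × 0.82883 × 0.53337 = 0.971105
Product < 1; profitable direction is GBP → SGD → NZD → CAD → GBP.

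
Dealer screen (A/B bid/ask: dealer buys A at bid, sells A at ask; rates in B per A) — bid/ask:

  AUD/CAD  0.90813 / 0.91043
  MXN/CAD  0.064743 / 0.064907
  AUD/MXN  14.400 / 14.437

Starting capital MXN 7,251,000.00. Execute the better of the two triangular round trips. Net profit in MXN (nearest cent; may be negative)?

Best loop MXN → CAD → AUD → MXN:
MXN 7,251,000.00 × 0.064743 (sell MXN at bid) = CAD 469,451.49
CAD 469,451.49 ÷ 0.91043 (buy AUD at ask) = AUD 515,637.11
AUD 515,637.11 × 14.400 (sell AUD at bid) = MXN 7,425,174.37

Net profit: MXN 174,174.37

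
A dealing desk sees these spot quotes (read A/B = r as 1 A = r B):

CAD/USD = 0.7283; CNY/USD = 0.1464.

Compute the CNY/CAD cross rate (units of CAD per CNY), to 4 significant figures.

CNY/CAD = 0.2010

1 CNY × 0.1464 = 0.1464 USD
0.1464 USD ÷ 0.7283 = 0.201016 CAD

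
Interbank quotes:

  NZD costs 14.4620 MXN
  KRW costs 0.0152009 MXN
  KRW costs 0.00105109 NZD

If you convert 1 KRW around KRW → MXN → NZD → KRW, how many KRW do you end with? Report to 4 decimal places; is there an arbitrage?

Around KRW → MXN → NZD → KRW: 1 × 0.0152009 ÷ 14.4620 ÷ 0.00105109 = 1.000002
Product ≈ 1 (deviation 0.000%, within rounding noise).

1.0000 (no arbitrage)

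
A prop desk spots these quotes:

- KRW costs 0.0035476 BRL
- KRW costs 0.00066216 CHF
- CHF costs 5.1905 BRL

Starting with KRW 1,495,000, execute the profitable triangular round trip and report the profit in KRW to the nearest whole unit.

Profit: KRW 48,134

Profitable loop is KRW → BRL → CHF → KRW:
KRW 1,495,000 × 0.0035476 = BRL 5,303.66
BRL 5,303.66 ÷ 5.1905 = CHF 1,021.80
CHF 1,021.80 ÷ 0.00066216 = KRW 1,543,134
Profit = KRW 1,543,134 − KRW 1,495,000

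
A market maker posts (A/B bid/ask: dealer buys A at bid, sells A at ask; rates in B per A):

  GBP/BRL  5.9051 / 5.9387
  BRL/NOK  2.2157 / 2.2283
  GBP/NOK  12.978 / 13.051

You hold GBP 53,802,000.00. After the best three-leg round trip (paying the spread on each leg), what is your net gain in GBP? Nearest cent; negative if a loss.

Net profit: GBP 135,752.33

Best loop GBP → BRL → NOK → GBP:
GBP 53,802,000.00 × 5.9051 (sell GBP at bid) = BRL 317,706,190.20
BRL 317,706,190.20 × 2.2157 (sell BRL at bid) = NOK 703,941,605.63
NOK 703,941,605.63 ÷ 13.051 (buy GBP at ask) = GBP 53,937,752.33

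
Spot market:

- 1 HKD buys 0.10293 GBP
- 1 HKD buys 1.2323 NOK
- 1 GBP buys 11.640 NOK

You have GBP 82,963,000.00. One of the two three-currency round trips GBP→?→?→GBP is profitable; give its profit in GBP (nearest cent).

Profitable loop is GBP → HKD → NOK → GBP:
GBP 82,963,000.00 ÷ 0.10293 = HKD 806,013,795.78
HKD 806,013,795.78 × 1.2323 = NOK 993,250,800.54
NOK 993,250,800.54 ÷ 11.640 = GBP 85,330,824.79
Profit = GBP 85,330,824.79 − GBP 82,963,000.00

Profit: GBP 2,367,824.79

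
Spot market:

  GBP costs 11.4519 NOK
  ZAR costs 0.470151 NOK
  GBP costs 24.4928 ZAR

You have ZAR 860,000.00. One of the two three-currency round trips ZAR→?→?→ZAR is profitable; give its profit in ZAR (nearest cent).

Profitable loop is ZAR → NOK → GBP → ZAR:
ZAR 860,000.00 × 0.470151 = NOK 404,329.86
NOK 404,329.86 ÷ 11.4519 = GBP 35,306.79
GBP 35,306.79 × 24.4928 = ZAR 864,762.21
Profit = ZAR 864,762.21 − ZAR 860,000.00

Profit: ZAR 4,762.21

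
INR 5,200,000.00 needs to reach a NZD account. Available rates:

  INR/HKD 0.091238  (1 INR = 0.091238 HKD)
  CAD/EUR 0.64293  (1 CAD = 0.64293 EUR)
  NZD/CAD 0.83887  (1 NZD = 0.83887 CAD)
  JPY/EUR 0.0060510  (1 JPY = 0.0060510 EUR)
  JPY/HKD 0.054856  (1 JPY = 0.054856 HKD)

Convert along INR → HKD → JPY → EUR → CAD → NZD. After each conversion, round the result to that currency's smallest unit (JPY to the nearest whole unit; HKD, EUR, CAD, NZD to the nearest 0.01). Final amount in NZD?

NZD 97,033.96

INR 5,200,000.00 × 0.091238 = HKD 474,437.60
HKD 474,437.60 ÷ 0.054856 = JPY 8,648,782
JPY 8,648,782 × 0.0060510 = EUR 52,333.78
EUR 52,333.78 ÷ 0.64293 = CAD 81,398.88
CAD 81,398.88 ÷ 0.83887 = NZD 97,033.96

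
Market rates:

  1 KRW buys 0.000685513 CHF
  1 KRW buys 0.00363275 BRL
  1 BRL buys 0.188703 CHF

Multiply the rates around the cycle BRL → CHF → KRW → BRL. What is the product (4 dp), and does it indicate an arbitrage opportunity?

Around BRL → CHF → KRW → BRL: 1 × 0.188703 ÷ 0.000685513 × 0.00363275 = 0.999997
Product ≈ 1 (deviation 0.000%, within rounding noise).

1.0000 (no arbitrage)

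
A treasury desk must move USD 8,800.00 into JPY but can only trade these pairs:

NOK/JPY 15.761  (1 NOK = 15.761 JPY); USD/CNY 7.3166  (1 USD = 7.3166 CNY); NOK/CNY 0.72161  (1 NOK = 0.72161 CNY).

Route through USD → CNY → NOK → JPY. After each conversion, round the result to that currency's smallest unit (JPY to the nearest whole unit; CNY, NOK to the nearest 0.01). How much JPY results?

USD 8,800.00 × 7.3166 = CNY 64,386.08
CNY 64,386.08 ÷ 0.72161 = NOK 89,225.59
NOK 89,225.59 × 15.761 = JPY 1,406,285

JPY 1,406,285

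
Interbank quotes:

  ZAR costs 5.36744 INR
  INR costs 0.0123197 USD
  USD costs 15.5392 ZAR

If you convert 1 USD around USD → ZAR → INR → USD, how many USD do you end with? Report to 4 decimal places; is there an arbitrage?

1.0275 (arbitrage exists)

Around USD → ZAR → INR → USD: 1 × 15.5392 × 5.36744 × 0.0123197 = 1.027533
Product > 1; profitable direction is USD → ZAR → INR → USD.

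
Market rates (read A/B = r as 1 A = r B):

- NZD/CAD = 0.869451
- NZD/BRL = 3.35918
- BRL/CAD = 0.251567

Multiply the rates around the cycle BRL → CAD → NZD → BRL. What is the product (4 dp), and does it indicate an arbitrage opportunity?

0.9719 (arbitrage exists)

Around BRL → CAD → NZD → BRL: 1 × 0.251567 ÷ 0.869451 × 3.35918 = 0.971945
Product < 1; profitable direction is BRL → NZD → CAD → BRL.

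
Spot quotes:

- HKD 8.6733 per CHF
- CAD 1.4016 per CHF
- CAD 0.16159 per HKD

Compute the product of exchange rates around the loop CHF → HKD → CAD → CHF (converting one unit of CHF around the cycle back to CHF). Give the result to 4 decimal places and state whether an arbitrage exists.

0.9999 (no arbitrage)

Around CHF → HKD → CAD → CHF: 1 × 8.6733 × 0.16159 ÷ 1.4016 = 0.999942
Product ≈ 1 (deviation 0.006%, within rounding noise).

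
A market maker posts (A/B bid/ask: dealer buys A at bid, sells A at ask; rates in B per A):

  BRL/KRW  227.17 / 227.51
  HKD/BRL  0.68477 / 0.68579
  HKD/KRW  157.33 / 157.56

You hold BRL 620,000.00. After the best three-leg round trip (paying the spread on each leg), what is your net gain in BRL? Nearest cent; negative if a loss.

Net profit: BRL 5,189.38

Best loop BRL → HKD → KRW → BRL:
BRL 620,000.00 ÷ 0.68579 (buy HKD at ask) = HKD 904,066.84
HKD 904,066.84 × 157.33 (sell HKD at bid) = KRW 142,236,836
KRW 142,236,836 ÷ 227.51 (buy BRL at ask) = BRL 625,189.38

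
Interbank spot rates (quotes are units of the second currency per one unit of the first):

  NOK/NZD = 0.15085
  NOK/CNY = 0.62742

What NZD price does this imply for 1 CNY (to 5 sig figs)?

1 CNY ÷ 0.62742 = 1.59383 NOK
1.59383 NOK × 0.15085 = 0.240429 NZD

CNY/NZD = 0.24043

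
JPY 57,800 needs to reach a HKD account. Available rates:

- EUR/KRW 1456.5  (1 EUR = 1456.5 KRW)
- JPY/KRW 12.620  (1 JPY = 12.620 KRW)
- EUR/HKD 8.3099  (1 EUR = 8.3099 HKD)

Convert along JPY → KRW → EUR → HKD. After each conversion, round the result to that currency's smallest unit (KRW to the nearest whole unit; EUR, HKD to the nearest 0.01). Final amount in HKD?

JPY 57,800 × 12.620 = KRW 729,436
KRW 729,436 ÷ 1456.5 = EUR 500.81
EUR 500.81 × 8.3099 = HKD 4,161.68

HKD 4,161.68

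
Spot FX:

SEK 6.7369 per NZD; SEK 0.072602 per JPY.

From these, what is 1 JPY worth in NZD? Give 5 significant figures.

1 JPY × 0.072602 = 0.072602 SEK
0.072602 SEK ÷ 6.7369 = 0.0107768 NZD

JPY/NZD = 0.010777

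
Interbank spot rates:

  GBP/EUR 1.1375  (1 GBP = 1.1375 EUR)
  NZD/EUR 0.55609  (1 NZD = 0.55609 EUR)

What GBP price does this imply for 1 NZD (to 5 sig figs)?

NZD/GBP = 0.48887

1 NZD × 0.55609 = 0.55609 EUR
0.55609 EUR ÷ 1.1375 = 0.48887 GBP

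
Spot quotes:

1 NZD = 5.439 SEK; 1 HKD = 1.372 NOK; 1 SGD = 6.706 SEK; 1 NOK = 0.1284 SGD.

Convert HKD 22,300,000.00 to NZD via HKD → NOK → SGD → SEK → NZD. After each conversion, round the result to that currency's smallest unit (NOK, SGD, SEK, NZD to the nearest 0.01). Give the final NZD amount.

HKD 22,300,000.00 × 1.372 = NOK 30,595,600.00
NOK 30,595,600.00 × 0.1284 = SGD 3,928,475.04
SGD 3,928,475.04 × 6.706 = SEK 26,344,353.62
SEK 26,344,353.62 ÷ 5.439 = NZD 4,843,602.43

NZD 4,843,602.43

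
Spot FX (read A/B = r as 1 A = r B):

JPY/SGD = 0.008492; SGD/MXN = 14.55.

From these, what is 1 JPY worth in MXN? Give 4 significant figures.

JPY/MXN = 0.1236

1 JPY × 0.008492 = 0.008492 SGD
0.008492 SGD × 14.55 = 0.123559 MXN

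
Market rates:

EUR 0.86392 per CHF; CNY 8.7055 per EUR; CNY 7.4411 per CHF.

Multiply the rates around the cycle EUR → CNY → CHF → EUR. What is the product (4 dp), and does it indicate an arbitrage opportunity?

Around EUR → CNY → CHF → EUR: 1 × 8.7055 ÷ 7.4411 × 0.86392 = 1.010718
Product > 1; profitable direction is EUR → CNY → CHF → EUR.

1.0107 (arbitrage exists)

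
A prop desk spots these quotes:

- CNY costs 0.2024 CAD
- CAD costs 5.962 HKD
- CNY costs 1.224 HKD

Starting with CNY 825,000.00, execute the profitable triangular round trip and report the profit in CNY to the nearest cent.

Profitable loop is CNY → HKD → CAD → CNY:
CNY 825,000.00 × 1.224 = HKD 1,009,800.00
HKD 1,009,800.00 ÷ 5.962 = CAD 169,372.69
CAD 169,372.69 ÷ 0.2024 = CNY 836,821.61
Profit = CNY 836,821.61 − CNY 825,000.00

Profit: CNY 11,821.61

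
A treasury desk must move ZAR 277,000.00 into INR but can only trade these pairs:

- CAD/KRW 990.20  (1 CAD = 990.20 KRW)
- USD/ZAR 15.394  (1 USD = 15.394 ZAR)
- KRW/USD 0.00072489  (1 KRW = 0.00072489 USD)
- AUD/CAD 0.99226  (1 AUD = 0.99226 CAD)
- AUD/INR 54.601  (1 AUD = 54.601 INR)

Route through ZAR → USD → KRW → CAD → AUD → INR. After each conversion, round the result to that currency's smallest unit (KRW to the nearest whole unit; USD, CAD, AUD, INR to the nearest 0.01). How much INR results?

ZAR 277,000.00 ÷ 15.394 = USD 17,994.02
USD 17,994.02 ÷ 0.00072489 = KRW 24,823,104
KRW 24,823,104 ÷ 990.20 = CAD 25,068.78
CAD 25,068.78 ÷ 0.99226 = AUD 25,264.33
AUD 25,264.33 × 54.601 = INR 1,379,457.68

INR 1,379,457.68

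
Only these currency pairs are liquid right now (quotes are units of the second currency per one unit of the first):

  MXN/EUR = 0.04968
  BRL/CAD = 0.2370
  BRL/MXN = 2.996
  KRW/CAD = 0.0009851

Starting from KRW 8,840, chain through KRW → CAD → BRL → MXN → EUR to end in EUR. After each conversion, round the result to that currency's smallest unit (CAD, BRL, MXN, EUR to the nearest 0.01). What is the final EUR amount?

KRW 8,840 × 0.0009851 = CAD 8.71
CAD 8.71 ÷ 0.2370 = BRL 36.75
BRL 36.75 × 2.996 = MXN 110.10
MXN 110.10 × 0.04968 = EUR 5.47

EUR 5.47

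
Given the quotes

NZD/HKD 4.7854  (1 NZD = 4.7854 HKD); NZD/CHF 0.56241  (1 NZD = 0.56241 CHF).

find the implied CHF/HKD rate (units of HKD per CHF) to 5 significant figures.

1 CHF ÷ 0.56241 = 1.77806 NZD
1.77806 NZD × 4.7854 = 8.50874 HKD

CHF/HKD = 8.5087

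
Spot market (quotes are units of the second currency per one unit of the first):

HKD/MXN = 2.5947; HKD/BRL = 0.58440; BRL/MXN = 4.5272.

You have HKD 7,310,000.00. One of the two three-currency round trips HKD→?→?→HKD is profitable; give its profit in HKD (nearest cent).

Profitable loop is HKD → BRL → MXN → HKD:
HKD 7,310,000.00 × 0.58440 = BRL 4,271,964.00
BRL 4,271,964.00 × 4.5272 = MXN 19,340,035.42
MXN 19,340,035.42 ÷ 2.5947 = HKD 7,453,669.18
Profit = HKD 7,453,669.18 − HKD 7,310,000.00

Profit: HKD 143,669.18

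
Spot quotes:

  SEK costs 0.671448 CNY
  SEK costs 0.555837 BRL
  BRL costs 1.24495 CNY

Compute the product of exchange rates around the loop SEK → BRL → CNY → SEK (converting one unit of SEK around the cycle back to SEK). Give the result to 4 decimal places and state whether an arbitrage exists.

1.0306 (arbitrage exists)

Around SEK → BRL → CNY → SEK: 1 × 0.555837 × 1.24495 ÷ 0.671448 = 1.030593
Product > 1; profitable direction is SEK → BRL → CNY → SEK.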